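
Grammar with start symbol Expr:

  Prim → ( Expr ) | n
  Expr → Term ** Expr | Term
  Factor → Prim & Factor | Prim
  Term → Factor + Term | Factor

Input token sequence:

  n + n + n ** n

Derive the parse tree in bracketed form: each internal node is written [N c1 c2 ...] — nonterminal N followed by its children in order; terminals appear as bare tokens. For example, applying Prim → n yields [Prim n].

[Expr [Term [Factor [Prim n]] + [Term [Factor [Prim n]] + [Term [Factor [Prim n]]]]] ** [Expr [Term [Factor [Prim n]]]]]

Expr
Term ** Expr
Factor + Term ** Expr
Prim + Term ** Expr
n + Term ** Expr
n + Factor + Term ** Expr
n + Prim + Term ** Expr
n + n + Term ** Expr
n + n + Factor ** Expr
n + n + Prim ** Expr
n + n + n ** Expr
n + n + n ** Term
n + n + n ** Factor
n + n + n ** Prim
n + n + n ** n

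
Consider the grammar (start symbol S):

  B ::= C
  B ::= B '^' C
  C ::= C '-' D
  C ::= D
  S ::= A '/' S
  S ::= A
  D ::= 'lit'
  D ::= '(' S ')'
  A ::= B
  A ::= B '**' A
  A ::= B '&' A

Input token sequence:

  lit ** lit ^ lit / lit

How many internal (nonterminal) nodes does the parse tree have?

17

[S [A [B [C [D lit]]] ** [A [B [B [C [D lit]]] ^ [C [D lit]]]]] / [S [A [B [C [D lit]]]]]]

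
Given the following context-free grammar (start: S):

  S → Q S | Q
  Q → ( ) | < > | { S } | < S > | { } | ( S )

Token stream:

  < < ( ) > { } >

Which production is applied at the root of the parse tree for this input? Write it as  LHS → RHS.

S → Q

[S [Q < [S [Q < [S [Q ( )]] >] [S [Q { }]]] >]]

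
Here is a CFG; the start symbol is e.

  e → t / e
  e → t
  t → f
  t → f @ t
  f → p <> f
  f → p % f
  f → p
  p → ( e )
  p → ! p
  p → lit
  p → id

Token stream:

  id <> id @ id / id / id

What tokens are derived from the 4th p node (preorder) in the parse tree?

id

[e [t [f [p id] <> [f [p id]]] @ [t [f [p id]]]] / [e [t [f [p id]]] / [e [t [f [p id]]]]]]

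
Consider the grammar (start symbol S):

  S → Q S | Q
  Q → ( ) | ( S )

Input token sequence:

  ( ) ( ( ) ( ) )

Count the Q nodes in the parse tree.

4

[S [Q ( )] [S [Q ( [S [Q ( )] [S [Q ( )]]] )]]]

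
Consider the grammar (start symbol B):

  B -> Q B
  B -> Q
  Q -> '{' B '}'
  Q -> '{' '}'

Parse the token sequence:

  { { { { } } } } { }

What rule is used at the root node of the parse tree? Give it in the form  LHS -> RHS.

B -> Q B

[B [Q { [B [Q { [B [Q { [B [Q { }]] }]] }]] }] [B [Q { }]]]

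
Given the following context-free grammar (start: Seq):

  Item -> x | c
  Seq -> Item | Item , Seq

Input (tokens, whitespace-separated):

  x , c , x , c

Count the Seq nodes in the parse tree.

[Seq [Item x] , [Seq [Item c] , [Seq [Item x] , [Seq [Item c]]]]]

4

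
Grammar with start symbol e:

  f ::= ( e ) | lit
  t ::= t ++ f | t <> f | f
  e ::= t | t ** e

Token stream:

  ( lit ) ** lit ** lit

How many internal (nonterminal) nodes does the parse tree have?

[e [t [f ( [e [t [f lit]]] )]] ** [e [t [f lit]] ** [e [t [f lit]]]]]

12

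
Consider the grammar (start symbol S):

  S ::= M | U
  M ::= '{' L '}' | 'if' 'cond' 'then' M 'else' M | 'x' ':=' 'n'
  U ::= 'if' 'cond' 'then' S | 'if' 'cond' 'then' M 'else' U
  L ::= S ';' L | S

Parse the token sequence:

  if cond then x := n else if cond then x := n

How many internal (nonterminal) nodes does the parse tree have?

[S [U if cond then [M x := n] else [U if cond then [S [M x := n]]]]]

6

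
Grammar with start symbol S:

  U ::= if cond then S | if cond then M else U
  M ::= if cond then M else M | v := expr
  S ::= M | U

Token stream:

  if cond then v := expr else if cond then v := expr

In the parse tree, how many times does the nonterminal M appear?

[S [U if cond then [M v := expr] else [U if cond then [S [M v := expr]]]]]

2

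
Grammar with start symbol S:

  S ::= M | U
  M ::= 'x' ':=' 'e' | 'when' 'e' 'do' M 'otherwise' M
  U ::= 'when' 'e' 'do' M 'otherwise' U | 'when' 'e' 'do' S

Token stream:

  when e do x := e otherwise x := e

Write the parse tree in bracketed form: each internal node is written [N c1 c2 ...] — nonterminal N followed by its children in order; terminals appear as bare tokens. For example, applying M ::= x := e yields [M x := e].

[S [M when e do [M x := e] otherwise [M x := e]]]

S
M
when e do M otherwise M
when e do x := e otherwise M
when e do x := e otherwise x := e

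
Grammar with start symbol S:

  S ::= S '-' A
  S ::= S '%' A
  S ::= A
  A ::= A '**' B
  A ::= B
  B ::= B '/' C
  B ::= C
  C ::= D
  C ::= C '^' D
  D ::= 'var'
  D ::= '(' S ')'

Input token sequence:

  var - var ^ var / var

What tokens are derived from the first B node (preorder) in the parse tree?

var

[S [S [A [B [C [D var]]]]] - [A [B [B [C [C [D var]] ^ [D var]]] / [C [D var]]]]]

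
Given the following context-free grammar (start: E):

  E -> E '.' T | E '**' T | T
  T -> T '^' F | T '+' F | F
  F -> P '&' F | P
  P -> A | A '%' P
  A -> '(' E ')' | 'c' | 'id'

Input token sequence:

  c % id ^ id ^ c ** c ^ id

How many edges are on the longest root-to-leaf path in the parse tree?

9

[E [E [T [T [T [F [P [A c] % [P [A id]]]]] ^ [F [P [A id]]]] ^ [F [P [A c]]]]] ** [T [T [F [P [A c]]]] ^ [F [P [A id]]]]]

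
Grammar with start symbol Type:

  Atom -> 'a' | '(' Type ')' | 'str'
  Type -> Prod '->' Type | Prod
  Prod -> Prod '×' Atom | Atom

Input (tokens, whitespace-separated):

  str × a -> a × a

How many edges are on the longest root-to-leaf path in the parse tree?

[Type [Prod [Prod [Atom str]] × [Atom a]] -> [Type [Prod [Prod [Atom a]] × [Atom a]]]]

5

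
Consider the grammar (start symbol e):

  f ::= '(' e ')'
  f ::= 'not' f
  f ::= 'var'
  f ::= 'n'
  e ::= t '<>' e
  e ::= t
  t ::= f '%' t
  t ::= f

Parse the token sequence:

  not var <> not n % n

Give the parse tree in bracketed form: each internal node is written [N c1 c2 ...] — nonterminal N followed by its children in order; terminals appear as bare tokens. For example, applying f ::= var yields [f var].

[e [t [f not [f var]]] <> [e [t [f not [f n]] % [t [f n]]]]]

e
t <> e
f <> e
not f <> e
not var <> e
not var <> t
not var <> f % t
not var <> not f % t
not var <> not n % t
not var <> not n % f
not var <> not n % n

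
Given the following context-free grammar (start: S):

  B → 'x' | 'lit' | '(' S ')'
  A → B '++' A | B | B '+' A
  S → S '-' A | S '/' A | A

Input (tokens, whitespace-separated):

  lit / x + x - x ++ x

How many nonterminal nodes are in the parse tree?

13

[S [S [S [A [B lit]]] / [A [B x] + [A [B x]]]] - [A [B x] ++ [A [B x]]]]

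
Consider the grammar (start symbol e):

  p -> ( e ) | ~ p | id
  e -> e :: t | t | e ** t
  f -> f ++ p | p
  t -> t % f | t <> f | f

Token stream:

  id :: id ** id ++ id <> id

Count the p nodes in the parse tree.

[e [e [e [t [f [p id]]]] :: [t [f [p id]]]] ** [t [t [f [f [p id]] ++ [p id]]] <> [f [p id]]]]

5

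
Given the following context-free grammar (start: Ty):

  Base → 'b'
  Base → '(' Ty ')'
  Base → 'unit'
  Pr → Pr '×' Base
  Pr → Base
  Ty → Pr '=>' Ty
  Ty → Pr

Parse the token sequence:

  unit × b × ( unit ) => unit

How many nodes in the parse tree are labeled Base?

5

[Ty [Pr [Pr [Pr [Base unit]] × [Base b]] × [Base ( [Ty [Pr [Base unit]]] )]] => [Ty [Pr [Base unit]]]]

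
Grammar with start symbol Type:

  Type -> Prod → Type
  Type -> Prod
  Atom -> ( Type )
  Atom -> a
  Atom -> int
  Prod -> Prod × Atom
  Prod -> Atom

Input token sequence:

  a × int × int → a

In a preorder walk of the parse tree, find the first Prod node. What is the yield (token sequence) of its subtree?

a × int × int

[Type [Prod [Prod [Prod [Atom a]] × [Atom int]] × [Atom int]] → [Type [Prod [Atom a]]]]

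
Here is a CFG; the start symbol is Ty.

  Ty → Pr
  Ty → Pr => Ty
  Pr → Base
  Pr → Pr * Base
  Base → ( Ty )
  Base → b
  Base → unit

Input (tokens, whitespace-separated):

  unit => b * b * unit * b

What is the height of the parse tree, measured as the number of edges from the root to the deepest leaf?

[Ty [Pr [Base unit]] => [Ty [Pr [Pr [Pr [Pr [Base b]] * [Base b]] * [Base unit]] * [Base b]]]]

7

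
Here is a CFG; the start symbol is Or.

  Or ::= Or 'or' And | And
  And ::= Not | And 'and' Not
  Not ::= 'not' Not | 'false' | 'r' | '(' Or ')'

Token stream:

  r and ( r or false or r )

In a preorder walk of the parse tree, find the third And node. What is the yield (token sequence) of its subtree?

[Or [And [And [Not r]] and [Not ( [Or [Or [Or [And [Not r]]] or [And [Not false]]] or [And [Not r]]] )]]]

r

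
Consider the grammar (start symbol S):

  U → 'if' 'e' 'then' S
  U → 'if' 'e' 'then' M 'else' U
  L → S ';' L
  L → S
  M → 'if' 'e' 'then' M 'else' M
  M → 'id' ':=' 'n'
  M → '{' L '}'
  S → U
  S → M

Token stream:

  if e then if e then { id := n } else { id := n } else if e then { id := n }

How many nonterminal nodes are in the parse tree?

17

[S [U if e then [M if e then [M { [L [S [M id := n]]] }] else [M { [L [S [M id := n]]] }]] else [U if e then [S [M { [L [S [M id := n]]] }]]]]]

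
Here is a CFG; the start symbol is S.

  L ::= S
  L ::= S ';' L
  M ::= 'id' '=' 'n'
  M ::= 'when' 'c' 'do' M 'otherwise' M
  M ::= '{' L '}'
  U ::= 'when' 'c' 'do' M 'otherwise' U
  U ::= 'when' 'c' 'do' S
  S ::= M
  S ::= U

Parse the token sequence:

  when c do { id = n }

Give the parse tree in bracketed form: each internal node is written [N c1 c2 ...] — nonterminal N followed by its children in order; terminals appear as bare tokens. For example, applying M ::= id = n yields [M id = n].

S
U
when c do S
when c do M
when c do { L }
when c do { S }
when c do { M }
when c do { id = n }

[S [U when c do [S [M { [L [S [M id = n]]] }]]]]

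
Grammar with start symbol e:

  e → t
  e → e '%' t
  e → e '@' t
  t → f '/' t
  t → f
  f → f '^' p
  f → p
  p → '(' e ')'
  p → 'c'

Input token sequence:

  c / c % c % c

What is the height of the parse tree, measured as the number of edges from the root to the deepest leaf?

7

[e [e [e [t [f [p c]] / [t [f [p c]]]]] % [t [f [p c]]]] % [t [f [p c]]]]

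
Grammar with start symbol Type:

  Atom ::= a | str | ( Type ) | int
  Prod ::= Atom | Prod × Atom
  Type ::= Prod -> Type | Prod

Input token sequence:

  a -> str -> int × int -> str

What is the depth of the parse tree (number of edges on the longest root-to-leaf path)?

6

[Type [Prod [Atom a]] -> [Type [Prod [Atom str]] -> [Type [Prod [Prod [Atom int]] × [Atom int]] -> [Type [Prod [Atom str]]]]]]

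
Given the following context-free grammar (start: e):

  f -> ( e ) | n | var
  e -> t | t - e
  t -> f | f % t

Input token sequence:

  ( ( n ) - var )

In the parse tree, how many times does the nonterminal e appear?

4

[e [t [f ( [e [t [f ( [e [t [f n]]] )]] - [e [t [f var]]]] )]]]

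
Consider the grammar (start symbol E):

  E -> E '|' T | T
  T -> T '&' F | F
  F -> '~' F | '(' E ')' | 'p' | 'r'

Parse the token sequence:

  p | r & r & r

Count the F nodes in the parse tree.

4

[E [E [T [F p]]] | [T [T [T [F r]] & [F r]] & [F r]]]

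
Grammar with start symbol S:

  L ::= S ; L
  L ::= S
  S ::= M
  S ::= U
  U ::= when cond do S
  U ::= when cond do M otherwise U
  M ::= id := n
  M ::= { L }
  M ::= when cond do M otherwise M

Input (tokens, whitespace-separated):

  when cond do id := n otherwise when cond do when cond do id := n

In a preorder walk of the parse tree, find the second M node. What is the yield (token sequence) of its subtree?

id := n

[S [U when cond do [M id := n] otherwise [U when cond do [S [U when cond do [S [M id := n]]]]]]]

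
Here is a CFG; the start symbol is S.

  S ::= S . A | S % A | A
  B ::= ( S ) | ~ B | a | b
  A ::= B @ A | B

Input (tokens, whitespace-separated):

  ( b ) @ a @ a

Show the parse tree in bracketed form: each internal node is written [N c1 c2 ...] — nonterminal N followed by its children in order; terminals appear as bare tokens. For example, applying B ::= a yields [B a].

[S [A [B ( [S [A [B b]]] )] @ [A [B a] @ [A [B a]]]]]

S
A
B @ A
( S ) @ A
( A ) @ A
( B ) @ A
( b ) @ A
( b ) @ B @ A
( b ) @ a @ A
( b ) @ a @ B
( b ) @ a @ a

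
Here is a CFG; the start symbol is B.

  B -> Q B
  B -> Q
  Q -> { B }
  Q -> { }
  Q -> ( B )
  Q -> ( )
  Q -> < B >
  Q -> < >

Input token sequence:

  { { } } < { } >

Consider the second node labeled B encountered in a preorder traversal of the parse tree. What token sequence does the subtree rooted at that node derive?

{ }

[B [Q { [B [Q { }]] }] [B [Q < [B [Q { }]] >]]]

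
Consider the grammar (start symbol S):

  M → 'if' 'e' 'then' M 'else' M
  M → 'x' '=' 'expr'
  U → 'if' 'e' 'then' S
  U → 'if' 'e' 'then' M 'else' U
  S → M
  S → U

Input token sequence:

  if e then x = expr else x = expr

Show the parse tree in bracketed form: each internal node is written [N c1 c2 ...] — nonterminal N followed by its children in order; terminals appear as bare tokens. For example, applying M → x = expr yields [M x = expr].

[S [M if e then [M x = expr] else [M x = expr]]]

S
M
if e then M else M
if e then x = expr else M
if e then x = expr else x = expr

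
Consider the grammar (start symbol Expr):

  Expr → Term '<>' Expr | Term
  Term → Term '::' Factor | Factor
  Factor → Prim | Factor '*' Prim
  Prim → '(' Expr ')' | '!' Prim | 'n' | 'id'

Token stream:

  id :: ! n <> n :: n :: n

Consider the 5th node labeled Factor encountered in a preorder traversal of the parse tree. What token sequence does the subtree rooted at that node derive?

[Expr [Term [Term [Factor [Prim id]]] :: [Factor [Prim ! [Prim n]]]] <> [Expr [Term [Term [Term [Factor [Prim n]]] :: [Factor [Prim n]]] :: [Factor [Prim n]]]]]

n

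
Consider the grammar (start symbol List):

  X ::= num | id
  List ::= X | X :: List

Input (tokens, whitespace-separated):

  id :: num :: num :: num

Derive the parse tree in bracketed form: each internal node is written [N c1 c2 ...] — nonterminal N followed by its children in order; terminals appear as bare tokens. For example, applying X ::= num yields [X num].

List
X :: List
id :: List
id :: X :: List
id :: num :: List
id :: num :: X :: List
id :: num :: num :: List
id :: num :: num :: X
id :: num :: num :: num

[List [X id] :: [List [X num] :: [List [X num] :: [List [X num]]]]]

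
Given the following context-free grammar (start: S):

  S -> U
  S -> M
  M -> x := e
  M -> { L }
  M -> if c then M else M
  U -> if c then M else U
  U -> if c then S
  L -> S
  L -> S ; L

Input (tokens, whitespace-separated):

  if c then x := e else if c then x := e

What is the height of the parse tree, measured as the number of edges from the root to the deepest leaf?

5

[S [U if c then [M x := e] else [U if c then [S [M x := e]]]]]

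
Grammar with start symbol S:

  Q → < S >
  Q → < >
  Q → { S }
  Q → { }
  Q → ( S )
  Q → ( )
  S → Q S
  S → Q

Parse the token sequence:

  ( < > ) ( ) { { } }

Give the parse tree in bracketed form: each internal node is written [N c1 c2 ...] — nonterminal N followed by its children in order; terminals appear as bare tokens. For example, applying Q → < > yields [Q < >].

S
Q S
( S ) S
( Q ) S
( < > ) S
( < > ) Q S
( < > ) ( ) S
( < > ) ( ) Q
( < > ) ( ) { S }
( < > ) ( ) { Q }
( < > ) ( ) { { } }

[S [Q ( [S [Q < >]] )] [S [Q ( )] [S [Q { [S [Q { }]] }]]]]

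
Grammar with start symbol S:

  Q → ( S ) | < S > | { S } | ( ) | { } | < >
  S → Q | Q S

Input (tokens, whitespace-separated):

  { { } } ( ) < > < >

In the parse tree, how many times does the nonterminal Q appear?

[S [Q { [S [Q { }]] }] [S [Q ( )] [S [Q < >] [S [Q < >]]]]]

5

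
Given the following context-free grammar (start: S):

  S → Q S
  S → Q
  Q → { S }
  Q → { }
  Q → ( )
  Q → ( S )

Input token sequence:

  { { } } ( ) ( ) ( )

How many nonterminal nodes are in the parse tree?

[S [Q { [S [Q { }]] }] [S [Q ( )] [S [Q ( )] [S [Q ( )]]]]]

10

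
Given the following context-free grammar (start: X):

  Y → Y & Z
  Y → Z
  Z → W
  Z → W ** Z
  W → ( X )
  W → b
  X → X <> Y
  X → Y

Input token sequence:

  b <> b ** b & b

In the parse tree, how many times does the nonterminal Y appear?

3

[X [X [Y [Z [W b]]]] <> [Y [Y [Z [W b] ** [Z [W b]]]] & [Z [W b]]]]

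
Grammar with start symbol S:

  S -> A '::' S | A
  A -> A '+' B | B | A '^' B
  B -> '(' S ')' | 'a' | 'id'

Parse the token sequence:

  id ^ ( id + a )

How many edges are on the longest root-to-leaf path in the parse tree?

[S [A [A [B id]] ^ [B ( [S [A [A [B id]] + [B a]]] )]]]

7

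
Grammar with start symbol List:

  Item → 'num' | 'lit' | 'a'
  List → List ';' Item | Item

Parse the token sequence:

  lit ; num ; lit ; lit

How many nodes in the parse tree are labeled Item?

[List [List [List [List [Item lit]] ; [Item num]] ; [Item lit]] ; [Item lit]]

4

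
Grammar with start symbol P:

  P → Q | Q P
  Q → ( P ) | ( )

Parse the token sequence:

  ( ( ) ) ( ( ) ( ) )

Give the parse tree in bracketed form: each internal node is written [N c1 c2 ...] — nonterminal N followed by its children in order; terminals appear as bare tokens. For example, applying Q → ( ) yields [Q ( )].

P
Q P
( P ) P
( Q ) P
( ( ) ) P
( ( ) ) Q
( ( ) ) ( P )
( ( ) ) ( Q P )
( ( ) ) ( ( ) P )
( ( ) ) ( ( ) Q )
( ( ) ) ( ( ) ( ) )

[P [Q ( [P [Q ( )]] )] [P [Q ( [P [Q ( )] [P [Q ( )]]] )]]]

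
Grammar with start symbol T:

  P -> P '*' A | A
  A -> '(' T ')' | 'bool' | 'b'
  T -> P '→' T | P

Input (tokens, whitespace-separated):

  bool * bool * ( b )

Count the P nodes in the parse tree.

[T [P [P [P [A bool]] * [A bool]] * [A ( [T [P [A b]]] )]]]

4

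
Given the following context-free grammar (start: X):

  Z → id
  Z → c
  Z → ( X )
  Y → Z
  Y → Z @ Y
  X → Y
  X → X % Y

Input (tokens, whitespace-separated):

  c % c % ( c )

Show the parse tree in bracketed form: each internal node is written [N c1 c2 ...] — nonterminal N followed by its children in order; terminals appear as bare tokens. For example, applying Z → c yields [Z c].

[X [X [X [Y [Z c]]] % [Y [Z c]]] % [Y [Z ( [X [Y [Z c]]] )]]]

X
X % Y
X % Y % Y
Y % Y % Y
Z % Y % Y
c % Y % Y
c % Z % Y
c % c % Y
c % c % Z
c % c % ( X )
c % c % ( Y )
c % c % ( Z )
c % c % ( c )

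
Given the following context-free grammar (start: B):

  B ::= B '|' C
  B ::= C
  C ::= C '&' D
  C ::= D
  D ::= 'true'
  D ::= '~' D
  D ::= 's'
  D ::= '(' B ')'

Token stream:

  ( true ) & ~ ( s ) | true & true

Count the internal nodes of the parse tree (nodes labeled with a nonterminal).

[B [B [C [C [D ( [B [C [D true]]] )]] & [D ~ [D ( [B [C [D s]]] )]]]] | [C [C [D true]] & [D true]]]

17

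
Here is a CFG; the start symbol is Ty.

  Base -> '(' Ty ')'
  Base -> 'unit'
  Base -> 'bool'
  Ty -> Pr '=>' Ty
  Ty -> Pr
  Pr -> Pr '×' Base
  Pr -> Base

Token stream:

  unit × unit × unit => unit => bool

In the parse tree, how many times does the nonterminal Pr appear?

[Ty [Pr [Pr [Pr [Base unit]] × [Base unit]] × [Base unit]] => [Ty [Pr [Base unit]] => [Ty [Pr [Base bool]]]]]

5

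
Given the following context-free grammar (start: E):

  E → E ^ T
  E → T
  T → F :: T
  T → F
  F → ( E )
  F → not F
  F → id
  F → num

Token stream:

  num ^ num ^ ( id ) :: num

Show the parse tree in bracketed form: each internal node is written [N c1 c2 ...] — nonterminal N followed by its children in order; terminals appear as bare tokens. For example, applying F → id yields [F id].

[E [E [E [T [F num]]] ^ [T [F num]]] ^ [T [F ( [E [T [F id]]] )] :: [T [F num]]]]

E
E ^ T
E ^ T ^ T
T ^ T ^ T
F ^ T ^ T
num ^ T ^ T
num ^ F ^ T
num ^ num ^ T
num ^ num ^ F :: T
num ^ num ^ ( E ) :: T
num ^ num ^ ( T ) :: T
num ^ num ^ ( F ) :: T
num ^ num ^ ( id ) :: T
num ^ num ^ ( id ) :: F
num ^ num ^ ( id ) :: num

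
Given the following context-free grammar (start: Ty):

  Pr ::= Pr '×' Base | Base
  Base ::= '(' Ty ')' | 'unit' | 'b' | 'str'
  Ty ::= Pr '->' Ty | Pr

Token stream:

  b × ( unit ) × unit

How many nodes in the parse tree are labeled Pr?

[Ty [Pr [Pr [Pr [Base b]] × [Base ( [Ty [Pr [Base unit]]] )]] × [Base unit]]]

4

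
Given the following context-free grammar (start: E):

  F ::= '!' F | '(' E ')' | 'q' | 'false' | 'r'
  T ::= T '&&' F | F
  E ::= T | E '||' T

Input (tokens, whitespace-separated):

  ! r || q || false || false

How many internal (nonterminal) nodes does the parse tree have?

[E [E [E [E [T [F ! [F r]]]] || [T [F q]]] || [T [F false]]] || [T [F false]]]

13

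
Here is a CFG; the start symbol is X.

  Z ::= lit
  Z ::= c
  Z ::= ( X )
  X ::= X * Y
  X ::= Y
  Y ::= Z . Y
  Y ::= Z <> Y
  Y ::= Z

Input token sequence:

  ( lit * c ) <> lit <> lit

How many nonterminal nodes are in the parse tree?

[X [Y [Z ( [X [X [Y [Z lit]]] * [Y [Z c]]] )] <> [Y [Z lit] <> [Y [Z lit]]]]]

13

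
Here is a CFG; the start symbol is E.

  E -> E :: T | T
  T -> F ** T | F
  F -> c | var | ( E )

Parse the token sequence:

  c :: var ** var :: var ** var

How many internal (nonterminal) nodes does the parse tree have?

[E [E [E [T [F c]]] :: [T [F var] ** [T [F var]]]] :: [T [F var] ** [T [F var]]]]

13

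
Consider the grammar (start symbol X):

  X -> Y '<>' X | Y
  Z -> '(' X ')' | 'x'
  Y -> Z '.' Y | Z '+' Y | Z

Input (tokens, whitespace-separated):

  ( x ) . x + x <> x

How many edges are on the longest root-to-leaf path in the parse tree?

6

[X [Y [Z ( [X [Y [Z x]]] )] . [Y [Z x] + [Y [Z x]]]] <> [X [Y [Z x]]]]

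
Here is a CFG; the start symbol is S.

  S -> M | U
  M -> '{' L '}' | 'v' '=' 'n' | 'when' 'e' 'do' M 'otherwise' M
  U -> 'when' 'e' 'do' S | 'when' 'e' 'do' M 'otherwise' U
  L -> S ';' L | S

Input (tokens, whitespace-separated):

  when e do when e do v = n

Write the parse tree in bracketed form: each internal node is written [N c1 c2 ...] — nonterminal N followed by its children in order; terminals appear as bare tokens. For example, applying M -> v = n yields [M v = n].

S
U
when e do S
when e do U
when e do when e do S
when e do when e do M
when e do when e do v = n

[S [U when e do [S [U when e do [S [M v = n]]]]]]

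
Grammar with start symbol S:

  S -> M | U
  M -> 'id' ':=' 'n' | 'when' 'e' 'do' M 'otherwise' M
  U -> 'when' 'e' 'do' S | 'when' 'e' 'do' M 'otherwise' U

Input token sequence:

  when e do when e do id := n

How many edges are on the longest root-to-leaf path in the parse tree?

[S [U when e do [S [U when e do [S [M id := n]]]]]]

6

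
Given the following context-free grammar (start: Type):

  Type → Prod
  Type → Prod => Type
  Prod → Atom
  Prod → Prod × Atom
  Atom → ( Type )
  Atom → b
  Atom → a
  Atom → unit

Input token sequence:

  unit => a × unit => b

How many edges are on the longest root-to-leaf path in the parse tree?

5

[Type [Prod [Atom unit]] => [Type [Prod [Prod [Atom a]] × [Atom unit]] => [Type [Prod [Atom b]]]]]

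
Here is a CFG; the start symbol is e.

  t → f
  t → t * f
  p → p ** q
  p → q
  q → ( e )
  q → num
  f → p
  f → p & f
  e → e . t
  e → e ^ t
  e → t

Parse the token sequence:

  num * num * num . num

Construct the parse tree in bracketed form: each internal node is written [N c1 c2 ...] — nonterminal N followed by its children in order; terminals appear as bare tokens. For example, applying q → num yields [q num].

e
e . t
t . t
t * f . t
t * f * f . t
f * f * f . t
p * f * f . t
q * f * f . t
num * f * f . t
num * p * f . t
num * q * f . t
num * num * f . t
num * num * p . t
num * num * q . t
num * num * num . t
num * num * num . f
num * num * num . p
num * num * num . q
num * num * num . num

[e [e [t [t [t [f [p [q num]]]] * [f [p [q num]]]] * [f [p [q num]]]]] . [t [f [p [q num]]]]]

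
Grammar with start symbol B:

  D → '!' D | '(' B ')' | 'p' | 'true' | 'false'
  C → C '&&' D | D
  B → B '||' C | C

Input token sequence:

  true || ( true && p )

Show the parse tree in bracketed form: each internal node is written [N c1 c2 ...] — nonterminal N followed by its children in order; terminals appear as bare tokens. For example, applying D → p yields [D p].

[B [B [C [D true]]] || [C [D ( [B [C [C [D true]] && [D p]]] )]]]

B
B || C
C || C
D || C
true || C
true || D
true || ( B )
true || ( C )
true || ( C && D )
true || ( D && D )
true || ( true && D )
true || ( true && p )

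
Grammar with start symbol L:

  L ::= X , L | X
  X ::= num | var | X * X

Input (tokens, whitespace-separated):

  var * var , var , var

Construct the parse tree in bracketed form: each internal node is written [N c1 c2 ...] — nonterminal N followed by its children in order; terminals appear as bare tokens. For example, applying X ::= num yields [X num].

[L [X [X var] * [X var]] , [L [X var] , [L [X var]]]]

L
X , L
X * X , L
var * X , L
var * var , L
var * var , X , L
var * var , var , L
var * var , var , X
var * var , var , var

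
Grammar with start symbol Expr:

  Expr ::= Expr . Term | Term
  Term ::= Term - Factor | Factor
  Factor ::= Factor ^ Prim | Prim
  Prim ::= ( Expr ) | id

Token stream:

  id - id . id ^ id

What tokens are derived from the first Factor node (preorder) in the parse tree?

id

[Expr [Expr [Term [Term [Factor [Prim id]]] - [Factor [Prim id]]]] . [Term [Factor [Factor [Prim id]] ^ [Prim id]]]]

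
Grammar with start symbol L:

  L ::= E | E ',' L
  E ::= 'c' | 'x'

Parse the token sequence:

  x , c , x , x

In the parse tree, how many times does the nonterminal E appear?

[L [E x] , [L [E c] , [L [E x] , [L [E x]]]]]

4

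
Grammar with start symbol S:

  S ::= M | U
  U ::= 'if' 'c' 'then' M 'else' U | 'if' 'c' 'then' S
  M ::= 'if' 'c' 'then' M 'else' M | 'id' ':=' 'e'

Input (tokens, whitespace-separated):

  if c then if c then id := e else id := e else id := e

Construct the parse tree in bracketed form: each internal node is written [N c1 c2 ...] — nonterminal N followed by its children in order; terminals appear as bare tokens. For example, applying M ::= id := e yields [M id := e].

S
M
if c then M else M
if c then if c then M else M else M
if c then if c then id := e else M else M
if c then if c then id := e else id := e else M
if c then if c then id := e else id := e else id := e

[S [M if c then [M if c then [M id := e] else [M id := e]] else [M id := e]]]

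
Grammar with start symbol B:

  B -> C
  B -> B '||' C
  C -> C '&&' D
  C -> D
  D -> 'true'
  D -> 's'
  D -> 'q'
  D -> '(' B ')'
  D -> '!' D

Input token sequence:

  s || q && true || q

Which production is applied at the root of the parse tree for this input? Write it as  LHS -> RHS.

B -> B '||' C

[B [B [B [C [D s]]] || [C [C [D q]] && [D true]]] || [C [D q]]]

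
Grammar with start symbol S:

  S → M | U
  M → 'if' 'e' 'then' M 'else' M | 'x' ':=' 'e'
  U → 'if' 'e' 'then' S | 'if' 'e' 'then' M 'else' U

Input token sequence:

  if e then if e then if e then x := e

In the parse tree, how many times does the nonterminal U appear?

[S [U if e then [S [U if e then [S [U if e then [S [M x := e]]]]]]]]

3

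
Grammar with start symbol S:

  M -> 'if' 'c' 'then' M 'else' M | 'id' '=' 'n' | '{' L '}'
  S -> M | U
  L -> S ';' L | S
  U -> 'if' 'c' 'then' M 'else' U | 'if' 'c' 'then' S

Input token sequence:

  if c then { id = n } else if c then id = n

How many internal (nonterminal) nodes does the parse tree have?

9

[S [U if c then [M { [L [S [M id = n]]] }] else [U if c then [S [M id = n]]]]]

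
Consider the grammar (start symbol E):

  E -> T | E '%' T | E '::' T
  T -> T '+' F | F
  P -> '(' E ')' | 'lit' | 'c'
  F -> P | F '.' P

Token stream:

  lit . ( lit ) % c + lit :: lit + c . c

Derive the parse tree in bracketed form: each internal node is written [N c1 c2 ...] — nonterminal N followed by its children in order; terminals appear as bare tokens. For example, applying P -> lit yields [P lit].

[E [E [E [T [F [F [P lit]] . [P ( [E [T [F [P lit]]]] )]]]] % [T [T [F [P c]]] + [F [P lit]]]] :: [T [T [F [P lit]]] + [F [F [P c]] . [P c]]]]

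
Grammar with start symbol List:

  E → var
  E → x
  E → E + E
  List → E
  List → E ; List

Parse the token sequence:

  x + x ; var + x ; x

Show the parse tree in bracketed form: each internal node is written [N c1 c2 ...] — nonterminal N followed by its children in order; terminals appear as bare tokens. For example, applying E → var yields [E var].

List
E ; List
E + E ; List
x + E ; List
x + x ; List
x + x ; E ; List
x + x ; E + E ; List
x + x ; var + E ; List
x + x ; var + x ; List
x + x ; var + x ; E
x + x ; var + x ; x

[List [E [E x] + [E x]] ; [List [E [E var] + [E x]] ; [List [E x]]]]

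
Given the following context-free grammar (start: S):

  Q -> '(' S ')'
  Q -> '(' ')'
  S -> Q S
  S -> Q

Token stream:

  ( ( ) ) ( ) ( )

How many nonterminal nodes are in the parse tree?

[S [Q ( [S [Q ( )]] )] [S [Q ( )] [S [Q ( )]]]]

8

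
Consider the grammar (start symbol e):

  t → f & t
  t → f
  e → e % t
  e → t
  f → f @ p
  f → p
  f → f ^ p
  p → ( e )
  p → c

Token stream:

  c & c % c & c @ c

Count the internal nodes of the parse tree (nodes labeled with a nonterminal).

16

[e [e [t [f [p c]] & [t [f [p c]]]]] % [t [f [p c]] & [t [f [f [p c]] @ [p c]]]]]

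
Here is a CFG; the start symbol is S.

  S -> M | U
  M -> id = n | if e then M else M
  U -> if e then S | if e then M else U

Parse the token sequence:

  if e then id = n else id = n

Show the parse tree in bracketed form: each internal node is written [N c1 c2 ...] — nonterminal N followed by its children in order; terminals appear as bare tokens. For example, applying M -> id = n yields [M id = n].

S
M
if e then M else M
if e then id = n else M
if e then id = n else id = n

[S [M if e then [M id = n] else [M id = n]]]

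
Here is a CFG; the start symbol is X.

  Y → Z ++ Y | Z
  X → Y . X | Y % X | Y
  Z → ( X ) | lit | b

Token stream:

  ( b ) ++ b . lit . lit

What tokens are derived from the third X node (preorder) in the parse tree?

[X [Y [Z ( [X [Y [Z b]]] )] ++ [Y [Z b]]] . [X [Y [Z lit]] . [X [Y [Z lit]]]]]

lit . lit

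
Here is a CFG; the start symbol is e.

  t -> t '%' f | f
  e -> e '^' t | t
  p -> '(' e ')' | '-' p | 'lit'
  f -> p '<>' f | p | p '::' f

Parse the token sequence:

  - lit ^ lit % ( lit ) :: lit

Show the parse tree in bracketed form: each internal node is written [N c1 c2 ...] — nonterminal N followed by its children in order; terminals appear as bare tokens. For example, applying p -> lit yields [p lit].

[e [e [t [f [p - [p lit]]]]] ^ [t [t [f [p lit]]] % [f [p ( [e [t [f [p lit]]]] )] :: [f [p lit]]]]]

e
e ^ t
t ^ t
f ^ t
p ^ t
- p ^ t
- lit ^ t
- lit ^ t % f
- lit ^ f % f
- lit ^ p % f
- lit ^ lit % f
- lit ^ lit % p :: f
- lit ^ lit % ( e ) :: f
- lit ^ lit % ( t ) :: f
- lit ^ lit % ( f ) :: f
- lit ^ lit % ( p ) :: f
- lit ^ lit % ( lit ) :: f
- lit ^ lit % ( lit ) :: p
- lit ^ lit % ( lit ) :: lit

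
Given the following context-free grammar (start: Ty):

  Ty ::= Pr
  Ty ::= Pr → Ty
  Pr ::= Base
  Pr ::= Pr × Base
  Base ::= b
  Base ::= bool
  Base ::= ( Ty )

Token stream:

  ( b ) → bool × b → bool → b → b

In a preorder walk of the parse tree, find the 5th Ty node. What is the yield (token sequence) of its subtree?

[Ty [Pr [Base ( [Ty [Pr [Base b]]] )]] → [Ty [Pr [Pr [Base bool]] × [Base b]] → [Ty [Pr [Base bool]] → [Ty [Pr [Base b]] → [Ty [Pr [Base b]]]]]]]

b → b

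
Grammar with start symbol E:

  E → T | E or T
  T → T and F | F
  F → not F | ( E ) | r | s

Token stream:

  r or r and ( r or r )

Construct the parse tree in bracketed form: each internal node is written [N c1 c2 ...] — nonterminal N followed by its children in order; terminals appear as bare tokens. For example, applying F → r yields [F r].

E
E or T
T or T
F or T
r or T
r or T and F
r or F and F
r or r and F
r or r and ( E )
r or r and ( E or T )
r or r and ( T or T )
r or r and ( F or T )
r or r and ( r or T )
r or r and ( r or F )
r or r and ( r or r )

[E [E [T [F r]]] or [T [T [F r]] and [F ( [E [E [T [F r]]] or [T [F r]]] )]]]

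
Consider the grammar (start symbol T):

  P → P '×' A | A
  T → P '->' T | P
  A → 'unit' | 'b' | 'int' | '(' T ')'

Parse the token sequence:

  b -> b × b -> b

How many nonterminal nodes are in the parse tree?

[T [P [A b]] -> [T [P [P [A b]] × [A b]] -> [T [P [A b]]]]]

11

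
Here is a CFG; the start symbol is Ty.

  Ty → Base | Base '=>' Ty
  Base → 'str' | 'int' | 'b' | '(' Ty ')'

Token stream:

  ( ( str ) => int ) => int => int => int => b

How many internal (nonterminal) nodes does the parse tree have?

[Ty [Base ( [Ty [Base ( [Ty [Base str]] )] => [Ty [Base int]]] )] => [Ty [Base int] => [Ty [Base int] => [Ty [Base int] => [Ty [Base b]]]]]]

16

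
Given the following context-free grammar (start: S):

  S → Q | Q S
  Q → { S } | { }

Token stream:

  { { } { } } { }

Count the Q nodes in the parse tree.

[S [Q { [S [Q { }] [S [Q { }]]] }] [S [Q { }]]]

4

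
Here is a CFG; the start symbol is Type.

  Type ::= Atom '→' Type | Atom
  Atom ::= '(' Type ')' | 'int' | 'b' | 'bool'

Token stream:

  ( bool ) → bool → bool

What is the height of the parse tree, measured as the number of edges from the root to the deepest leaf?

[Type [Atom ( [Type [Atom bool]] )] → [Type [Atom bool] → [Type [Atom bool]]]]

4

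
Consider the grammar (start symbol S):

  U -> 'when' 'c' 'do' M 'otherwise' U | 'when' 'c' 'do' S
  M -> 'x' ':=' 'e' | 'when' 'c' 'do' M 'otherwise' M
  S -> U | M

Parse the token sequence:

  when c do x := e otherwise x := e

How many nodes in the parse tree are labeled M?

[S [M when c do [M x := e] otherwise [M x := e]]]

3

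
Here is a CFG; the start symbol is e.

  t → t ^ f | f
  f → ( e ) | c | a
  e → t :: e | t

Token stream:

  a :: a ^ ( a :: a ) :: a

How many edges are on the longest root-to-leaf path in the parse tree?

8

[e [t [f a]] :: [e [t [t [f a]] ^ [f ( [e [t [f a]] :: [e [t [f a]]]] )]] :: [e [t [f a]]]]]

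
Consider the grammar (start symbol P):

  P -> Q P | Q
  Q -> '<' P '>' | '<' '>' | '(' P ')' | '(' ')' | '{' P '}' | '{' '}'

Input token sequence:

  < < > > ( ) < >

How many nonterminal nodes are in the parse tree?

8

[P [Q < [P [Q < >]] >] [P [Q ( )] [P [Q < >]]]]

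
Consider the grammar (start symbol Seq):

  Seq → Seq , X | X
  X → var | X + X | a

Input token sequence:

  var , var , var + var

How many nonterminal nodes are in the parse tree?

[Seq [Seq [Seq [X var]] , [X var]] , [X [X var] + [X var]]]

8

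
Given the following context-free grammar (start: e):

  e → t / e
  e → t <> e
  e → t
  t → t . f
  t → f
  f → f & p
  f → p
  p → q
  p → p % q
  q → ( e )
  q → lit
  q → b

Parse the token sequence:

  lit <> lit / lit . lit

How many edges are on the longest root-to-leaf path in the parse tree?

8

[e [t [f [p [q lit]]]] <> [e [t [f [p [q lit]]]] / [e [t [t [f [p [q lit]]]] . [f [p [q lit]]]]]]]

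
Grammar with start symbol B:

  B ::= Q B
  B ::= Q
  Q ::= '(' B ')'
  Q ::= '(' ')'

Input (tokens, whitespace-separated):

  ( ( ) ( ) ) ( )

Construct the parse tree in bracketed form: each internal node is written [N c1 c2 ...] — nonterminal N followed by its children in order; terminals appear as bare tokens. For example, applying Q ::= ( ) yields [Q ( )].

B
Q B
( B ) B
( Q B ) B
( ( ) B ) B
( ( ) Q ) B
( ( ) ( ) ) B
( ( ) ( ) ) Q
( ( ) ( ) ) ( )

[B [Q ( [B [Q ( )] [B [Q ( )]]] )] [B [Q ( )]]]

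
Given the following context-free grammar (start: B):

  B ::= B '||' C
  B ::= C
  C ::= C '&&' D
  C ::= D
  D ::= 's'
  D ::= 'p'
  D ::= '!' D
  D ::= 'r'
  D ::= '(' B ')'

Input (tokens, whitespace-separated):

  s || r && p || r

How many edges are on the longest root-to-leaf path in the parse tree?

5

[B [B [B [C [D s]]] || [C [C [D r]] && [D p]]] || [C [D r]]]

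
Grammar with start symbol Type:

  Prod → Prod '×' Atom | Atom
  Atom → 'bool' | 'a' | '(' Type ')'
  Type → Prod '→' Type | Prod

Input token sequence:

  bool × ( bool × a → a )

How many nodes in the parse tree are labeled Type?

3

[Type [Prod [Prod [Atom bool]] × [Atom ( [Type [Prod [Prod [Atom bool]] × [Atom a]] → [Type [Prod [Atom a]]]] )]]]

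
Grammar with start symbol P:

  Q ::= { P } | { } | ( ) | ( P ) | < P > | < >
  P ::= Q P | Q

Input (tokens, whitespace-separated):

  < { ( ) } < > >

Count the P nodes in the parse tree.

4

[P [Q < [P [Q { [P [Q ( )]] }] [P [Q < >]]] >]]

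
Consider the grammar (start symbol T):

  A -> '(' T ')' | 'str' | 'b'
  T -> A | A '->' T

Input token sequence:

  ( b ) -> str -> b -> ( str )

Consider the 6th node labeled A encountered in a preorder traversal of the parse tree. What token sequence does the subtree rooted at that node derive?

[T [A ( [T [A b]] )] -> [T [A str] -> [T [A b] -> [T [A ( [T [A str]] )]]]]]

str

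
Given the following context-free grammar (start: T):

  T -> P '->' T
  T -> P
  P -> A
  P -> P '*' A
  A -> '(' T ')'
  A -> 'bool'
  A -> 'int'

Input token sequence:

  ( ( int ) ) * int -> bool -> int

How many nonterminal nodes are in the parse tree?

[T [P [P [A ( [T [P [A ( [T [P [A int]]] )]]] )]] * [A int]] -> [T [P [A bool]] -> [T [P [A int]]]]]

17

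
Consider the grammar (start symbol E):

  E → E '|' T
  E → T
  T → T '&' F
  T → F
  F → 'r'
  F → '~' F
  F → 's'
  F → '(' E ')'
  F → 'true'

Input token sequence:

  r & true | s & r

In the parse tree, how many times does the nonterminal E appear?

2

[E [E [T [T [F r]] & [F true]]] | [T [T [F s]] & [F r]]]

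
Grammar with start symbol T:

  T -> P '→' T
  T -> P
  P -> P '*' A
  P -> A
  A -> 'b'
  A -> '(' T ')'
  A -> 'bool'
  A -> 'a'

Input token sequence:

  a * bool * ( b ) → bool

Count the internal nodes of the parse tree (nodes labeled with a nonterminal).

13

[T [P [P [P [A a]] * [A bool]] * [A ( [T [P [A b]]] )]] → [T [P [A bool]]]]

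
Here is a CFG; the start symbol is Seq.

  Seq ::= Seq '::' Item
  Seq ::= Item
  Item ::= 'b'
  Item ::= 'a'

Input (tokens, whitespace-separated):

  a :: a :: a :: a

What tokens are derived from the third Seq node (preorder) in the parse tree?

[Seq [Seq [Seq [Seq [Item a]] :: [Item a]] :: [Item a]] :: [Item a]]

a :: a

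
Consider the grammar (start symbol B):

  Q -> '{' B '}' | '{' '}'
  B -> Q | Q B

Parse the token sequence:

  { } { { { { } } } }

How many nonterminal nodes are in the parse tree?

[B [Q { }] [B [Q { [B [Q { [B [Q { [B [Q { }]] }]] }]] }]]]

10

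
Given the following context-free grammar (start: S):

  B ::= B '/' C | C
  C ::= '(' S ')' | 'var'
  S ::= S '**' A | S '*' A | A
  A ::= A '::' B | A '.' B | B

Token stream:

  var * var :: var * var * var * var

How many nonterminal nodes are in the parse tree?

23

[S [S [S [S [S [A [B [C var]]]] * [A [A [B [C var]]] :: [B [C var]]]] * [A [B [C var]]]] * [A [B [C var]]]] * [A [B [C var]]]]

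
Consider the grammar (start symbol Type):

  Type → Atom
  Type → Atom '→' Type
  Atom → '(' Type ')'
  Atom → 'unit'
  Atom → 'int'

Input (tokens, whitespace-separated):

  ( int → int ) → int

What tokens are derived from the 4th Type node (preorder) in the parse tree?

int

[Type [Atom ( [Type [Atom int] → [Type [Atom int]]] )] → [Type [Atom int]]]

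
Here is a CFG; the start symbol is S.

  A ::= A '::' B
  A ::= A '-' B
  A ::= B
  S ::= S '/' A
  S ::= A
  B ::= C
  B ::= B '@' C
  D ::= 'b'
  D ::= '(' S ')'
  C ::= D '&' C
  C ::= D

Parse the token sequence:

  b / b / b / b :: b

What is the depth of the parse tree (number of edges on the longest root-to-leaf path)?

8

[S [S [S [S [A [B [C [D b]]]]] / [A [B [C [D b]]]]] / [A [B [C [D b]]]]] / [A [A [B [C [D b]]]] :: [B [C [D b]]]]]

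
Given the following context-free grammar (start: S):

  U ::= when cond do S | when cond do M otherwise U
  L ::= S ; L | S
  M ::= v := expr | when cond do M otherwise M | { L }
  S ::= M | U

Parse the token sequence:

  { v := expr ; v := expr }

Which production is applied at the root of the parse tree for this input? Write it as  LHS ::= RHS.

[S [M { [L [S [M v := expr]] ; [L [S [M v := expr]]]] }]]

S ::= M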